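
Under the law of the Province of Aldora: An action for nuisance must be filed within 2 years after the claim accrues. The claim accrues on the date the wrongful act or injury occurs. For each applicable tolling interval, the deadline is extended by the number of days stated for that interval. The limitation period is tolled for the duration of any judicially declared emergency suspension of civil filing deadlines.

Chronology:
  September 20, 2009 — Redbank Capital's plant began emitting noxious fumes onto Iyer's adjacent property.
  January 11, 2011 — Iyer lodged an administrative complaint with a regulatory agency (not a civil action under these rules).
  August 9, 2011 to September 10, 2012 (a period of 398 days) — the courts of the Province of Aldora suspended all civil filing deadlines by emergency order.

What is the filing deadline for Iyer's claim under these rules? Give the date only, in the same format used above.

The claim accrued on September 20, 2009, when the wrongful act occurred.
2 years from September 20, 2009 is September 20, 2011.
The emergency suspension of filing deadlines from August 9, 2011 to September 10, 2012 tolled the period for 398 days, extending the deadline to October 22, 2012.
Nothing else in the chronology tolls or restarts the period.

October 22, 2012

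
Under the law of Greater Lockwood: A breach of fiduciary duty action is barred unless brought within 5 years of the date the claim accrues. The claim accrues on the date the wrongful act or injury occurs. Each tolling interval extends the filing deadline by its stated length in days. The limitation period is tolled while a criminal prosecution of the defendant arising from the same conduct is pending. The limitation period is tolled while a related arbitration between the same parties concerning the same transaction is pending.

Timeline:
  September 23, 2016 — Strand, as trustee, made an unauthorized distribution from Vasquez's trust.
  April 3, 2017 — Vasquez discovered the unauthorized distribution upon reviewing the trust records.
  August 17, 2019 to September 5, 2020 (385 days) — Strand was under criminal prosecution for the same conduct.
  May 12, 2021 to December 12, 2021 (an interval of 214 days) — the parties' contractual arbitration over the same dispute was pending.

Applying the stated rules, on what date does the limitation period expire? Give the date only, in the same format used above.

Accrual is governed by the date of the act, so the period began to run on September 23, 2016; the later discovery on April 3, 2017 is irrelevant under the stated rule.
Adding the 5 years base period to September 23, 2016 gives a deadline of September 23, 2021, before any tolling.
The period was tolled for 385 days by the pending criminal prosecution (August 17, 2019 to September 5, 2020), pushing the deadline to October 13, 2022.
Because the pending related arbitration ran from May 12, 2021 to December 12, 2021, the deadline is extended by 214 days to May 15, 2023.

May 15, 2023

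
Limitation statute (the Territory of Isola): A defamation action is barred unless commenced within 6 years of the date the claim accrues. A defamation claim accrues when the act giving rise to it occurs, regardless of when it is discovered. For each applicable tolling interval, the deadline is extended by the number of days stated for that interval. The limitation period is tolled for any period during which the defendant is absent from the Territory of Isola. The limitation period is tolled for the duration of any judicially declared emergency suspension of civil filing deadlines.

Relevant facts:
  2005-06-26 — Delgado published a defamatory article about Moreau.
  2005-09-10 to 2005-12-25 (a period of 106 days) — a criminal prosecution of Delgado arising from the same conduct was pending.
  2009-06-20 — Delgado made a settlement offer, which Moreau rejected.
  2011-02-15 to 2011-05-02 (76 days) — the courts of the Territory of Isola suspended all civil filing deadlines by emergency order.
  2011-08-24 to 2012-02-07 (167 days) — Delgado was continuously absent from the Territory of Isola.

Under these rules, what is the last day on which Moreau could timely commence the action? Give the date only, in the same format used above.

2012-02-24

The claim accrued on 2005-06-26, the date of the act.
6 years from 2005-06-26 is 2011-06-26.
Because the emergency suspension of filing deadlines ran from 2011-02-15 to 2011-05-02, the deadline is extended by 76 days to 2011-09-10.
Because the defendant's absence from the jurisdiction ran from 2011-08-24 to 2012-02-07, the deadline is extended by 167 days to 2012-02-24.
No stated provision tolls the period for a criminal prosecution, so the interval from 2005-09-10 to 2005-12-25 has no effect on the deadline.
Nothing else in the chronology tolls or restarts the period.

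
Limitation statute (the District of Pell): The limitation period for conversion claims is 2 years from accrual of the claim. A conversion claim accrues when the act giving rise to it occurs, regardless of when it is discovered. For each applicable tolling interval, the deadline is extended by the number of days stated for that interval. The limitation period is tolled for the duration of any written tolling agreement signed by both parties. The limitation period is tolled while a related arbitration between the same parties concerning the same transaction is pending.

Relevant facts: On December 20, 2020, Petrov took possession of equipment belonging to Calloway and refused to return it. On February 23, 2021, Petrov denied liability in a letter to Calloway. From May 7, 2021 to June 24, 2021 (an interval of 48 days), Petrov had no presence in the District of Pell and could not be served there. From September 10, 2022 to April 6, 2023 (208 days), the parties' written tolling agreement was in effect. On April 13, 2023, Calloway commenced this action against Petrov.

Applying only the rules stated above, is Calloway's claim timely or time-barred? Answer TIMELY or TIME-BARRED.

The claim accrued on December 20, 2020, when the wrongful act occurred.
The untolled deadline — 2 years after December 20, 2020 — is December 20, 2022.
The period was tolled for 208 days by the written tolling agreement (September 10, 2022 to April 6, 2023), pushing the deadline to July 16, 2023.
Although the defendant's absence ran from May 7, 2021 to June 24, 2021, the stated rules do not make that a tolling event, so it is disregarded.
None of the other events listed affects the running of the period under the stated rules.
Filing on April 13, 2023 beat the July 16, 2023 deadline — the action is timely.

TIMELY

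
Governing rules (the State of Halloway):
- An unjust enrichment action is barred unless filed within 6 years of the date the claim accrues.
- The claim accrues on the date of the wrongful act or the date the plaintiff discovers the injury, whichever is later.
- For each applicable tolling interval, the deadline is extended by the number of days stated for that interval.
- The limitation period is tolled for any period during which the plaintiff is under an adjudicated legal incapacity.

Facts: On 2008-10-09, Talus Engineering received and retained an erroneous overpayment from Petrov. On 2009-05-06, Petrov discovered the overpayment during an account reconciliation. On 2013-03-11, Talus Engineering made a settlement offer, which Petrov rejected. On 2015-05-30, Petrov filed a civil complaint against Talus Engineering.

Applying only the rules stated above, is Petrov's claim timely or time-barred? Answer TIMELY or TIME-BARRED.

Taking the later of the act (2008-10-09) and discovery (2009-05-06), the claim accrued on 2009-05-06.
6 years from 2009-05-06 is 2015-05-06.
None of the other events listed affects the running of the period under the stated rules.
Filing on 2015-05-30 missed the 2015-05-06 deadline — the action is time-barred.

TIME-BARRED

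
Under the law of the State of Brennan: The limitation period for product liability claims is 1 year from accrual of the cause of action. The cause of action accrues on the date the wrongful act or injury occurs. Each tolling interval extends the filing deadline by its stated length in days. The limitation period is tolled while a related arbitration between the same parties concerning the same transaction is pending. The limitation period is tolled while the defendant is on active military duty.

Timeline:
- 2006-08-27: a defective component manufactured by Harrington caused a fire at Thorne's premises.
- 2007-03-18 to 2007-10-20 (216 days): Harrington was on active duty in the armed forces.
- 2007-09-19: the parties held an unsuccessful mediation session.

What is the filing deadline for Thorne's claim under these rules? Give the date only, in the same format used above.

2008-03-30

The cause of action accrued on 2006-08-27, the date of the act.
Adding the 1 year base period to 2006-08-27 gives a deadline of 2007-08-27, before any tolling.
Because the defendant's active military service ran from 2007-03-18 to 2007-10-20, the deadline is extended by 216 days to 2008-03-30.
Nothing else in the chronology tolls or restarts the period.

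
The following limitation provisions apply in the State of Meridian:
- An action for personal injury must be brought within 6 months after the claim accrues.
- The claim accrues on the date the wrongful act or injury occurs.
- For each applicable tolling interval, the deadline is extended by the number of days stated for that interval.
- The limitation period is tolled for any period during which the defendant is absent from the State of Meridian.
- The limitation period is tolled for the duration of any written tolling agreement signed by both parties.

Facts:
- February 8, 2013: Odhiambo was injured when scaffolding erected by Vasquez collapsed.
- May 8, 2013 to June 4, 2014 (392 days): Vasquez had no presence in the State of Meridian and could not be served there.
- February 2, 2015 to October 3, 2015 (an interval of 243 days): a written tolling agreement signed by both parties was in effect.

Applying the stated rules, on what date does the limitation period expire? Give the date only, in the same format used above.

The claim accrued on February 8, 2013, when the wrongful act occurred.
Adding the 6 months base period to February 8, 2013 gives a deadline of August 8, 2013, before any tolling.
The defendant's absence from the jurisdiction from May 8, 2013 to June 4, 2014 tolled the period for 392 days, extending the deadline to September 4, 2014.
The written tolling agreement from February 2, 2015 to October 3, 2015 began after the period had already run on September 4, 2014, so it has no tolling effect.

September 4, 2014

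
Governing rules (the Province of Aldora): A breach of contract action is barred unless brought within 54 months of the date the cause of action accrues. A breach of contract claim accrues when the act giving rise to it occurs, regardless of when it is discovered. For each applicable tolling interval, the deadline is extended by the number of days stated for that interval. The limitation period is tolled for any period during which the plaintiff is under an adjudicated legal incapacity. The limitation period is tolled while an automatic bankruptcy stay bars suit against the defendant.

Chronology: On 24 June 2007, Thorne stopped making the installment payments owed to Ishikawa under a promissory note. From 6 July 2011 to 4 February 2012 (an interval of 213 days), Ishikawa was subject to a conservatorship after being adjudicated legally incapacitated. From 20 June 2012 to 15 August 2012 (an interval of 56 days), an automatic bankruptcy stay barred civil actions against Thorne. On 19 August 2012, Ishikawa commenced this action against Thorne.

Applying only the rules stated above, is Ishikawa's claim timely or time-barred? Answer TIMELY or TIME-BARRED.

TIMELY

The claim accrued on 24 June 2007, when the wrongful act occurred.
Adding the 54 months base period to 24 June 2007 gives a deadline of 24 December 2011, before any tolling.
Because the plaintiff's legal incapacity ran from 6 July 2011 to 4 February 2012, the deadline is extended by 213 days to 24 July 2012.
Because the automatic bankruptcy stay ran from 20 June 2012 to 15 August 2012, the deadline is extended by 56 days to 18 September 2012.
The 19 August 2012 filing precedes the 18 September 2012 deadline; the claim is timely.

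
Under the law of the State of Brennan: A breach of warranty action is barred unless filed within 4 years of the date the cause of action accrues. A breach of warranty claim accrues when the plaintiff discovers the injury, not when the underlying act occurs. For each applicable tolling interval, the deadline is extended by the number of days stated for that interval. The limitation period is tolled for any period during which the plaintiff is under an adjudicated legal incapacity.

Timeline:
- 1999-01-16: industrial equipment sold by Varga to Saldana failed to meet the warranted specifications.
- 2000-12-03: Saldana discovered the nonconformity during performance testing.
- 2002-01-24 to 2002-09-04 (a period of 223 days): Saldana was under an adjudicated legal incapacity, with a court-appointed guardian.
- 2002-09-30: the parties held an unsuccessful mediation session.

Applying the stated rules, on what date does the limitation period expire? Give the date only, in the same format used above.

2005-07-14

Accrual is tied to discovery, so the period began on 2000-12-03 rather than on 1999-01-16 when the act occurred.
Adding the 4 years base period to 2000-12-03 gives a deadline of 2004-12-03, before any tolling.
Because the plaintiff's legal incapacity ran from 2002-01-24 to 2002-09-04, the deadline is extended by 223 days to 2005-07-14.
None of the other events listed affects the running of the period under the stated rules.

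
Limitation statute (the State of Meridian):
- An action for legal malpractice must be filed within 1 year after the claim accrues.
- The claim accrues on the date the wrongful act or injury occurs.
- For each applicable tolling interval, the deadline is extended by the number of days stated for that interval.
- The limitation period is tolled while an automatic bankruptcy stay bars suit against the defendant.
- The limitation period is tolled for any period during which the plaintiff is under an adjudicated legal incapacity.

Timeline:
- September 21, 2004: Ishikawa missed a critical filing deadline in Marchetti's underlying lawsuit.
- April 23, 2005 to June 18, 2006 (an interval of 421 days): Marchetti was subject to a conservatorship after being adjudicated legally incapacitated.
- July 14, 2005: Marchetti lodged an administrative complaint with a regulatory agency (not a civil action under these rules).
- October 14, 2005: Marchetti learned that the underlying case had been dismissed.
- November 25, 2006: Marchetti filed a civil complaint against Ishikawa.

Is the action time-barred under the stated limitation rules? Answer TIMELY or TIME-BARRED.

Accrual is governed by the date of the act, so the period began to run on September 21, 2004; the later discovery on October 14, 2005 is irrelevant under the stated rule.
The untolled deadline — 1 year after September 21, 2004 — is September 21, 2005.
Because the plaintiff's legal incapacity ran from April 23, 2005 to June 18, 2006, the deadline is extended by 421 days to November 16, 2006.
Nothing else in the chronology tolls or restarts the period.
The November 25, 2006 filing falls after the November 16, 2006 deadline; the claim is time-barred.

TIME-BARRED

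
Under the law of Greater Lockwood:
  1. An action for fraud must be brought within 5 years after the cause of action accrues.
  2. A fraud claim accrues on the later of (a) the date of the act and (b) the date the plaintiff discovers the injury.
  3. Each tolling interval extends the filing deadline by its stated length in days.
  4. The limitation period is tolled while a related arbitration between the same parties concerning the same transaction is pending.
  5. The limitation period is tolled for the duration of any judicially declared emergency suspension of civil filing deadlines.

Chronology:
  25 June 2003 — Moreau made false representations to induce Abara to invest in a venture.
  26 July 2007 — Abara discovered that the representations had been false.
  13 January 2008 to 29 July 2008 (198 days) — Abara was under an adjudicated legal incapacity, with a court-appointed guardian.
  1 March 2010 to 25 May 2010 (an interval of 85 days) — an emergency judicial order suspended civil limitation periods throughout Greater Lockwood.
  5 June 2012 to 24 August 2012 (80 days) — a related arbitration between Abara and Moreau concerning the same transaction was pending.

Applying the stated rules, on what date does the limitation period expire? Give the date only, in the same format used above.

Taking the later of the act (25 June 2003) and discovery (26 July 2007), the claim accrued on 26 July 2007.
5 years from 26 July 2007 is 26 July 2012.
The period was tolled for 85 days by the emergency suspension of filing deadlines (1 March 2010 to 25 May 2010), pushing the deadline to 19 October 2012.
The period was tolled for 80 days by the pending related arbitration (5 June 2012 to 24 August 2012), pushing the deadline to 7 January 2013.
The plaintiff's legal incapacity from 13 January 2008 to 29 July 2008 does not toll the period, because no stated rule makes the plaintiff's incapacity a tolling event.

7 January 2013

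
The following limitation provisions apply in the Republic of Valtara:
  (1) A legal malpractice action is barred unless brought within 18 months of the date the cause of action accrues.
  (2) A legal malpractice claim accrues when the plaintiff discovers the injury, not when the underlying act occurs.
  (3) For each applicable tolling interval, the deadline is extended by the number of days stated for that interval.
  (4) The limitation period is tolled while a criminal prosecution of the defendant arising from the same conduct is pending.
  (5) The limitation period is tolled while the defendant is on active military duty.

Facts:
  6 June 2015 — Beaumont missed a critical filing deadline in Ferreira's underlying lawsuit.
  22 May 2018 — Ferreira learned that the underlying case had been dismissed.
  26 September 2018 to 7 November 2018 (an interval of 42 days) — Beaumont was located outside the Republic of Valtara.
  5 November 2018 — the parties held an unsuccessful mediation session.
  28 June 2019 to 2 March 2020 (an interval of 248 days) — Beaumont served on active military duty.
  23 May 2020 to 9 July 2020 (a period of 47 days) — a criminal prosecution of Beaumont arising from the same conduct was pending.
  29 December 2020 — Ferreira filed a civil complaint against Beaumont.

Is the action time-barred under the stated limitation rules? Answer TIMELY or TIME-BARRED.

TIME-BARRED

The claim did not accrue until Ferreira discovered the injury on 22 May 2018; the 6 June 2015 act date does not start the clock under the stated rule.
18 months from 22 May 2018 is 22 November 2019.
The defendant's active military service from 28 June 2019 to 2 March 2020 tolled the period for 248 days, extending the deadline to 27 July 2020.
The pending criminal prosecution from 23 May 2020 to 9 July 2020 tolled the period for 47 days, extending the deadline to 12 September 2020.
Although the defendant's absence ran from 26 September 2018 to 7 November 2018, the stated rules do not make that a tolling event, so it is disregarded.
The other events in the timeline have no effect on the limitation period under the stated rules.
Ferreira filed on 29 December 2020, after the 12 September 2020 deadline, so the action is time-barred.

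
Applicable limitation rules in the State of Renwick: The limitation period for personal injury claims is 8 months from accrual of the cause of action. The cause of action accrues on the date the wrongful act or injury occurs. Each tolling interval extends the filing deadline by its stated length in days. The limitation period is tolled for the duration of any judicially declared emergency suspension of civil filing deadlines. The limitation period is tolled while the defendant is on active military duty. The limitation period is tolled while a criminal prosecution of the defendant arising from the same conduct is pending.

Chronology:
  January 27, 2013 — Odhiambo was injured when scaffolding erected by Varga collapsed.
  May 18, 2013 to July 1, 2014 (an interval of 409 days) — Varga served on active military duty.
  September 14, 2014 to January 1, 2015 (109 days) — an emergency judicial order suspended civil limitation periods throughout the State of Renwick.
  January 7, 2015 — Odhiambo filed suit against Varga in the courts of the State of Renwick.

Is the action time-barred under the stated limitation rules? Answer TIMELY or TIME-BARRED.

TIMELY

The limitation period began to run on January 27, 2013.
Adding the 8 months base period to January 27, 2013 gives a deadline of September 27, 2013, before any tolling.
Because the defendant's active military service ran from May 18, 2013 to July 1, 2014, the deadline is extended by 409 days to November 10, 2014.
The period was tolled for 109 days by the emergency suspension of filing deadlines (September 14, 2014 to January 1, 2015), pushing the deadline to February 27, 2015.
The January 7, 2015 filing precedes the February 27, 2015 deadline; the claim is timely.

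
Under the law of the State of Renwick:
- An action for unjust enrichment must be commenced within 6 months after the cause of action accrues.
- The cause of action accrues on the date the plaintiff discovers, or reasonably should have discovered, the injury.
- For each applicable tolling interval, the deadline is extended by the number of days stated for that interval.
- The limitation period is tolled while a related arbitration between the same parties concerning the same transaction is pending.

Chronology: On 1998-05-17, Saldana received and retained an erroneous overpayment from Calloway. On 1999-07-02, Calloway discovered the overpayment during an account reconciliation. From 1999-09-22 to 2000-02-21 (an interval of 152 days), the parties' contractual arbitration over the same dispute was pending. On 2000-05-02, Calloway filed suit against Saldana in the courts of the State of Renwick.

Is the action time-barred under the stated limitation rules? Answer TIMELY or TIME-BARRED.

TIMELY

Accrual is tied to discovery, so the period began on 1999-07-02 rather than on 1998-05-17 when the act occurred.
The untolled deadline — 6 months after 1999-07-02 — is 2000-01-02.
The period was tolled for 152 days by the pending related arbitration (1999-09-22 to 2000-02-21), pushing the deadline to 2000-06-02.
The 2000-05-02 filing precedes the 2000-06-02 deadline; the claim is timely.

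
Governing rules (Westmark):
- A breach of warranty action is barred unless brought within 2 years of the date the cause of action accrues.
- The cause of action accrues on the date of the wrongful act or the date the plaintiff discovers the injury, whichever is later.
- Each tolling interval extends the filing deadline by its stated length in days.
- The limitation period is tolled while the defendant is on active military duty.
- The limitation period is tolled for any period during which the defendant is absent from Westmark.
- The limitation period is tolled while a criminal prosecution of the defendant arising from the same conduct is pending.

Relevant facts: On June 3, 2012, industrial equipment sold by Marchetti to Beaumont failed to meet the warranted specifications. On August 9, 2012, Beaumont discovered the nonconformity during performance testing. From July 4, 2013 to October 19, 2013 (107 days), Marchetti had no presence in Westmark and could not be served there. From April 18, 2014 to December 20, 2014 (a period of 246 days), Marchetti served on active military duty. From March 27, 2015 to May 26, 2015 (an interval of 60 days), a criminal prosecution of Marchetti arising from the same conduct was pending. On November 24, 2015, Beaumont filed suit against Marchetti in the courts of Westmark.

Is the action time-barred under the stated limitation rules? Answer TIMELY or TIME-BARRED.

TIME-BARRED

Taking the later of the act (June 3, 2012) and discovery (August 9, 2012), the claim accrued on August 9, 2012.
The untolled deadline — 2 years after August 9, 2012 — is August 9, 2014.
The defendant's absence from the jurisdiction from July 4, 2013 to October 19, 2013 tolled the period for 107 days, extending the deadline to November 24, 2014.
The period was tolled for 246 days by the defendant's active military service (April 18, 2014 to December 20, 2014), pushing the deadline to July 28, 2015.
Because the pending criminal prosecution ran from March 27, 2015 to May 26, 2015, the deadline is extended by 60 days to September 26, 2015.
Beaumont filed on November 24, 2015, after the September 26, 2015 deadline, so the action is time-barred.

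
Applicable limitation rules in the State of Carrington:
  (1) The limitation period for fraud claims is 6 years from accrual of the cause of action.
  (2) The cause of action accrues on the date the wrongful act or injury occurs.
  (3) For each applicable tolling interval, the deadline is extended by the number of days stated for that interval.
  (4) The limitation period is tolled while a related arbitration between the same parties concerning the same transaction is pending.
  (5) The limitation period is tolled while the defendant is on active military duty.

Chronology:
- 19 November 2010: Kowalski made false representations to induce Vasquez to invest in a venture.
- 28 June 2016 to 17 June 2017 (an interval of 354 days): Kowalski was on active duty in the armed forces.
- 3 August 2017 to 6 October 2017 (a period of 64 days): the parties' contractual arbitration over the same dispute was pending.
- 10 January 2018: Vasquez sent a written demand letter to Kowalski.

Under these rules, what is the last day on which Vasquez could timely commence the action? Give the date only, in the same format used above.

The claim accrued on 19 November 2010, when the wrongful act occurred.
6 years from 19 November 2010 is 19 November 2016.
The defendant's active military service from 28 June 2016 to 17 June 2017 tolled the period for 354 days, extending the deadline to 8 November 2017.
The period was tolled for 64 days by the pending related arbitration (3 August 2017 to 6 October 2017), pushing the deadline to 11 January 2018.
Nothing else in the chronology tolls or restarts the period.

11 January 2018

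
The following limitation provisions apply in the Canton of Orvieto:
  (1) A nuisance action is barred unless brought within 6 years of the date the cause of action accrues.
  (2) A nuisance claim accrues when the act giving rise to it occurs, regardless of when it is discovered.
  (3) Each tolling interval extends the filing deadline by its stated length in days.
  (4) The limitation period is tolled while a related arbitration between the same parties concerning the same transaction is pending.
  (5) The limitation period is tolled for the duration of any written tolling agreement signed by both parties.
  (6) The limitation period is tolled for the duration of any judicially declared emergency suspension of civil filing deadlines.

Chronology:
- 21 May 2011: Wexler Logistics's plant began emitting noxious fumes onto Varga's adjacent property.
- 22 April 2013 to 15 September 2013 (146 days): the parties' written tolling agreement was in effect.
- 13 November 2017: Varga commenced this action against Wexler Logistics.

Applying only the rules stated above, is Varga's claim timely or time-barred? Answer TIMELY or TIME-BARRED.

TIME-BARRED

The claim accrued on 21 May 2011, when the wrongful act occurred.
Adding the 6 years base period to 21 May 2011 gives a deadline of 21 May 2017, before any tolling.
Because the written tolling agreement ran from 22 April 2013 to 15 September 2013, the deadline is extended by 146 days to 14 October 2017.
The 13 November 2017 filing falls after the 14 October 2017 deadline; the claim is time-barred.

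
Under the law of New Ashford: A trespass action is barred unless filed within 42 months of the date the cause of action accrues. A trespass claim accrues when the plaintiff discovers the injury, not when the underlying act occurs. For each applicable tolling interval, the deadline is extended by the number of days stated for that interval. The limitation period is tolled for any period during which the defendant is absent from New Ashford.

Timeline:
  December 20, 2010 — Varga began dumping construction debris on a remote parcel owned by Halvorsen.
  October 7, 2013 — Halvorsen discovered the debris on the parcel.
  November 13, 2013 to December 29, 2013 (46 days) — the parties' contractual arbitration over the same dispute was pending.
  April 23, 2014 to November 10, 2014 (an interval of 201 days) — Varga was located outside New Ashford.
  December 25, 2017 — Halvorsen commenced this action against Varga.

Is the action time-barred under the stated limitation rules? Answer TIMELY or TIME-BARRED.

TIME-BARRED

Under the discovery rule, the claim accrued on October 7, 2013, when Halvorsen discovered the injury — not on the December 20, 2010 date of the underlying act.
The untolled deadline — 42 months after October 7, 2013 — is April 7, 2017.
Because the defendant's absence from the jurisdiction ran from April 23, 2014 to November 10, 2014, the deadline is extended by 201 days to October 25, 2017.
Although a pending arbitration ran from November 13, 2013 to December 29, 2013, the stated rules do not make that a tolling event, so it is disregarded.
The December 25, 2017 filing falls after the October 25, 2017 deadline; the claim is time-barred.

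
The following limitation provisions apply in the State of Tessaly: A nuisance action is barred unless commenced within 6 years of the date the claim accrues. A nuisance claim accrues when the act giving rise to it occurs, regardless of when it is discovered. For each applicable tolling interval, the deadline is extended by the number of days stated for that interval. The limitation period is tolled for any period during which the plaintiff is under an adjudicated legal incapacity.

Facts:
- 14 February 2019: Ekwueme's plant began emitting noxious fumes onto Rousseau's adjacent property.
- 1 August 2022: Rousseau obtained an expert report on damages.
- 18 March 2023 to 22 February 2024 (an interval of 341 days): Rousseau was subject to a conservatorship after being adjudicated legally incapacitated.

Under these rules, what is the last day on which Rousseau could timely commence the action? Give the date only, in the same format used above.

21 January 2026

The claim accrued on 14 February 2019, the date of the act.
Adding the 6 years base period to 14 February 2019 gives a deadline of 14 February 2025, before any tolling.
The period was tolled for 341 days by the plaintiff's legal incapacity (18 March 2023 to 22 February 2024), pushing the deadline to 21 January 2026.
The other events in the timeline have no effect on the limitation period under the stated rules.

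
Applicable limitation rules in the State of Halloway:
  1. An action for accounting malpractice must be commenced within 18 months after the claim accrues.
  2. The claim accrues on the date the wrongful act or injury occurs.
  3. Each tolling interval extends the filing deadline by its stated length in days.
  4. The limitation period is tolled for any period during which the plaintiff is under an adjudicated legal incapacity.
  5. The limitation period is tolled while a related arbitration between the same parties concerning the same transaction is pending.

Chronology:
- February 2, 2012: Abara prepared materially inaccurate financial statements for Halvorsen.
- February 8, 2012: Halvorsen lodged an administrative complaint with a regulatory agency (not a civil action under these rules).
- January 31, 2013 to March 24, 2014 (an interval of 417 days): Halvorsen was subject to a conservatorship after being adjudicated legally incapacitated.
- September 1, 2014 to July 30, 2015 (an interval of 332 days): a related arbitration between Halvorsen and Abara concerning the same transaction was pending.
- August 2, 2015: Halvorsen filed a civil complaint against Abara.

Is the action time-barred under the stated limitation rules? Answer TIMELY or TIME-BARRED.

TIMELY

The limitation period began to run on February 2, 2012.
18 months from February 2, 2012 is August 2, 2013.
The plaintiff's legal incapacity from January 31, 2013 to March 24, 2014 tolled the period for 417 days, extending the deadline to September 23, 2014.
The period was tolled for 332 days by the pending related arbitration (September 1, 2014 to July 30, 2015), pushing the deadline to August 21, 2015.
Nothing else in the chronology tolls or restarts the period.
Halvorsen filed on August 2, 2015, before the August 21, 2015 deadline, so the action is timely.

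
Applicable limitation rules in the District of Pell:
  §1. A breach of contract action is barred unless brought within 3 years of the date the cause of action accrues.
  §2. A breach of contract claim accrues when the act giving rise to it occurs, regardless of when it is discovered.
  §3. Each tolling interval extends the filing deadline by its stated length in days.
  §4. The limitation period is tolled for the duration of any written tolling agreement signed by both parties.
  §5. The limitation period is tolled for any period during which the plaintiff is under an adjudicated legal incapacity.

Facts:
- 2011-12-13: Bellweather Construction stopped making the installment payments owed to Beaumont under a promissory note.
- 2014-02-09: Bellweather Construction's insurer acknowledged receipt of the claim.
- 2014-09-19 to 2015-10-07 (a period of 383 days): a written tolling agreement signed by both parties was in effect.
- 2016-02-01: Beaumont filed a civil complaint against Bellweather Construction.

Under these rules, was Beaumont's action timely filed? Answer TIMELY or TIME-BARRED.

TIME-BARRED

The claim accrued on 2011-12-13, when the wrongful act occurred.
Adding the 3 years base period to 2011-12-13 gives a deadline of 2014-12-13, before any tolling.
Because the written tolling agreement ran from 2014-09-19 to 2015-10-07, the deadline is extended by 383 days to 2015-12-31.
Nothing else in the chronology tolls or restarts the period.
Beaumont filed on 2016-02-01, after the 2015-12-31 deadline, so the action is time-barred.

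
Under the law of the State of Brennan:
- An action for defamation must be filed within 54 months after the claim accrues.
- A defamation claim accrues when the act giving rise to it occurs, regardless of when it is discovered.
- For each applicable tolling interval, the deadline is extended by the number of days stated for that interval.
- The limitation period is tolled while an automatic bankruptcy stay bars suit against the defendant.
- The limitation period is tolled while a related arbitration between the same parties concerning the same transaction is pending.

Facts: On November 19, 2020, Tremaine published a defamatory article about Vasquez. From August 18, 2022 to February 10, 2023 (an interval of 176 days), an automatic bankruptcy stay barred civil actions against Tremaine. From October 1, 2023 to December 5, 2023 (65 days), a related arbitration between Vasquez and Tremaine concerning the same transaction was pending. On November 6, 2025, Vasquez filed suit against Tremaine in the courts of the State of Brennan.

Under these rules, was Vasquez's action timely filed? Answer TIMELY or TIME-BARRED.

TIMELY

The limitation period began to run on November 19, 2020.
Adding the 54 months base period to November 19, 2020 gives a deadline of May 19, 2025, before any tolling.
The period was tolled for 176 days by the automatic bankruptcy stay (August 18, 2022 to February 10, 2023), pushing the deadline to November 11, 2025.
The period was tolled for 65 days by the pending related arbitration (October 1, 2023 to December 5, 2023), pushing the deadline to January 15, 2026.
The November 6, 2025 filing precedes the January 15, 2026 deadline; the claim is timely.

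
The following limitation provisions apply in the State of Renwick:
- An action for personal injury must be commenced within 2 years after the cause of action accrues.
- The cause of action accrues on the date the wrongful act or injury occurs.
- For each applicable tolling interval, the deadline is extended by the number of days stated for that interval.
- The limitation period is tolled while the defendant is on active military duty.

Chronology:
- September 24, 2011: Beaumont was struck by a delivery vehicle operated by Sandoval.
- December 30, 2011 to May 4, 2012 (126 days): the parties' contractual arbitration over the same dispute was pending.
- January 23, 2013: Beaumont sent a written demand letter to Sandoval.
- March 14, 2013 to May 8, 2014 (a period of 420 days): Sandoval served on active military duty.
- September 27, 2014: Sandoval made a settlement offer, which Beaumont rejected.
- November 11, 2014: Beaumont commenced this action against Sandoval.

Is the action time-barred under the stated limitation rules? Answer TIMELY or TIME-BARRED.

TIMELY

The claim accrued on September 24, 2011, when the wrongful act occurred.
Adding the 2 years base period to September 24, 2011 gives a deadline of September 24, 2013, before any tolling.
The period was tolled for 420 days by the defendant's active military service (March 14, 2013 to May 8, 2014), pushing the deadline to November 18, 2014.
Although a pending arbitration ran from December 30, 2011 to May 4, 2012, the stated rules do not make that a tolling event, so it is disregarded.
None of the other events listed affects the running of the period under the stated rules.
Filing on November 11, 2014 beat the November 18, 2014 deadline — the action is timely.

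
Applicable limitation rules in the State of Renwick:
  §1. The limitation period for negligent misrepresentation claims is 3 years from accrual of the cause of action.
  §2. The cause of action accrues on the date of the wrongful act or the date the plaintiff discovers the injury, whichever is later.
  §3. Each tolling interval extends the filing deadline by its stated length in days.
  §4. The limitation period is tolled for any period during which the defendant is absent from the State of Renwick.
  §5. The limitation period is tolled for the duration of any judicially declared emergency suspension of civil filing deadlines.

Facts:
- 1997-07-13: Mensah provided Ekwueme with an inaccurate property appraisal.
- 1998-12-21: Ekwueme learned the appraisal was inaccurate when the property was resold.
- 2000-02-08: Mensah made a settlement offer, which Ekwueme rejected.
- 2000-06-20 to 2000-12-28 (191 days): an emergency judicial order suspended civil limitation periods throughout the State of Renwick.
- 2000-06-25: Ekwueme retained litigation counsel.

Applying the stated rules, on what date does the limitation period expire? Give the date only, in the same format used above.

2002-06-30

The claim accrued on 1998-12-21 — the later of the 1997-07-13 act and the 1998-12-21 discovery.
3 years from 1998-12-21 is 2001-12-21.
The period was tolled for 191 days by the emergency suspension of filing deadlines (2000-06-20 to 2000-12-28), pushing the deadline to 2002-06-30.
Nothing else in the chronology tolls or restarts the period.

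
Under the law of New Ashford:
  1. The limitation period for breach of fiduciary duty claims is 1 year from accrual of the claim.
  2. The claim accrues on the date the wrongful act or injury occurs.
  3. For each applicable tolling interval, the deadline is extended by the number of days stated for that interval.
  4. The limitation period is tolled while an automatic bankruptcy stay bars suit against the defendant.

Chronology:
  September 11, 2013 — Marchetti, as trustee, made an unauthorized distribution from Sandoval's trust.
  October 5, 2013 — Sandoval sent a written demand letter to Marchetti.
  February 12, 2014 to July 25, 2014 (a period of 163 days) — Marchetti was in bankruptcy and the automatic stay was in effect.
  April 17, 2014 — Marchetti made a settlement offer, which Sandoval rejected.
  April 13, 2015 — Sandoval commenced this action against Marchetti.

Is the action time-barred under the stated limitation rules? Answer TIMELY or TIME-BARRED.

TIME-BARRED

The limitation period began to run on September 11, 2013.
1 year from September 11, 2013 is September 11, 2014.
Because the automatic bankruptcy stay ran from February 12, 2014 to July 25, 2014, the deadline is extended by 163 days to February 21, 2015.
None of the other events listed affects the running of the period under the stated rules.
The April 13, 2015 filing falls after the February 21, 2015 deadline; the claim is time-barred.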